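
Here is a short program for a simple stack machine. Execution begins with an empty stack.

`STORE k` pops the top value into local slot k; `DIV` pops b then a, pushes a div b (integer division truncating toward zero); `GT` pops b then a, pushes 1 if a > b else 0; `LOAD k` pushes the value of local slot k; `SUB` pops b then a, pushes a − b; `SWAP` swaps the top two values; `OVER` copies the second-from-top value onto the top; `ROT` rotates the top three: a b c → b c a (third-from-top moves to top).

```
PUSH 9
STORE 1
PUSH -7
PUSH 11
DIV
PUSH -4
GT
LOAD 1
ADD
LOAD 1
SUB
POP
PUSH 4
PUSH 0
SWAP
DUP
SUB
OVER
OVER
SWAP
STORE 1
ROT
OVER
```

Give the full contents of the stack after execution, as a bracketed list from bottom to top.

[0, 0, 0, 0]

PUSH 9  → 9
STORE 1 → (empty)
PUSH -7 → -7
PUSH 11 → -7 11
DIV     → 0
PUSH -4 → 0 -4
GT      → 1
LOAD 1  → 1 9
ADD     → 10
LOAD 1  → 10 9
SUB     → 1
POP     → (empty)
PUSH 4  → 4
PUSH 0  → 4 0
SWAP    → 0 4
DUP     → 0 4 4
SUB     → 0 0
OVER    → 0 0 0
OVER    → 0 0 0 0
SWAP    → 0 0 0 0
STORE 1 → 0 0 0
ROT     → 0 0 0
OVER    → 0 0 0 0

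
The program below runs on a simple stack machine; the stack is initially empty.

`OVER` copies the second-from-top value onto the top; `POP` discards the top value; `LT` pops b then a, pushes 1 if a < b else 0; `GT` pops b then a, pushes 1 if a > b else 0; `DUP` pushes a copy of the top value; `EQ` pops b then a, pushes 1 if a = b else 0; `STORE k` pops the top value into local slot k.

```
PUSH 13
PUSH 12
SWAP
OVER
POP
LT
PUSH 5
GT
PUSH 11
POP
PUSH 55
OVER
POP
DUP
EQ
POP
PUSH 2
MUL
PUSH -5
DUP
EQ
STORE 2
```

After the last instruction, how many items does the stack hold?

1

PUSH 13 -> 13
PUSH 12 -> 13 12
SWAP    -> 12 13
OVER    -> 12 13 12
POP     -> 12 13
LT      -> 1
PUSH 5  -> 1 5
GT      -> 0
PUSH 11 -> 0 11
POP     -> 0
PUSH 55 -> 0 55
OVER    -> 0 55 0
POP     -> 0 55
DUP     -> 0 55 55
EQ      -> 0 1
POP     -> 0
PUSH 2  -> 0 2
MUL     -> 0
PUSH -5 -> 0 -5
DUP     -> 0 -5 -5
EQ      -> 0 1
STORE 2 -> 0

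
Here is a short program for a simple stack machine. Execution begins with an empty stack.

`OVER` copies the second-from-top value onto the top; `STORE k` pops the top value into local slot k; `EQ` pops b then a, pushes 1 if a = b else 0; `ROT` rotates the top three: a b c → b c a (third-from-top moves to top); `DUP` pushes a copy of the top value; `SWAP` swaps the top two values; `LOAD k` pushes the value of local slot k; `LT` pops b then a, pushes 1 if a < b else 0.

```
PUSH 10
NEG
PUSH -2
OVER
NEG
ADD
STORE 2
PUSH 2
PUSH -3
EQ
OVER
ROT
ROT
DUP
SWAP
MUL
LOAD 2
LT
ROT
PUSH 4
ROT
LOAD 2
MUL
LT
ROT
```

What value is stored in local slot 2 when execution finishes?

8

PUSH 10  [10]
NEG      [-10]
PUSH -2  [-10, -2]
OVER     [-10, -2, -10]
NEG      [-10, -2, 10]
ADD      [-10, 8]
STORE 2  [-10]
PUSH 2   [-10, 2]
PUSH -3  [-10, 2, -3]
EQ       [-10, 0]
OVER     [-10, 0, -10]
ROT      [0, -10, -10]
ROT      [-10, -10, 0]
DUP      [-10, -10, 0, 0]
SWAP     [-10, -10, 0, 0]
MUL      [-10, -10, 0]
LOAD 2   [-10, -10, 0, 8]
LT       [-10, -10, 1]
ROT      [-10, 1, -10]
PUSH 4   [-10, 1, -10, 4]
ROT      [-10, -10, 4, 1]
LOAD 2   [-10, -10, 4, 1, 8]
MUL      [-10, -10, 4, 8]
LT       [-10, -10, 1]
ROT      [-10, 1, -10]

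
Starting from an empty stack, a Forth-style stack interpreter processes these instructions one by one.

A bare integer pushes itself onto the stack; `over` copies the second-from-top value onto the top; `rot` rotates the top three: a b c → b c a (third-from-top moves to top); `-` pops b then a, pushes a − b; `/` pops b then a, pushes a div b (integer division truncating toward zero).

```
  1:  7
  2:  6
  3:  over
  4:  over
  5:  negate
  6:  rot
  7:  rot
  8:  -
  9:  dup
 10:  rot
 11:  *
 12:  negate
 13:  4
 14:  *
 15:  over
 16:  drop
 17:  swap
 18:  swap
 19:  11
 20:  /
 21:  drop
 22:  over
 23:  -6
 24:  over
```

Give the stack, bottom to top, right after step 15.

7      -> 7
6      -> 7 6
over   -> 7 6 7
over   -> 7 6 7 6
negate -> 7 6 7 -6
rot    -> 7 7 -6 6
rot    -> 7 -6 6 7
-      -> 7 -6 -1
dup    -> 7 -6 -1 -1
rot    -> 7 -1 -1 -6
*      -> 7 -1 6
negate -> 7 -1 -6
4      -> 7 -1 -6 4
*      -> 7 -1 -24
over   -> 7 -1 -24 -1

[7, -1, -24, -1]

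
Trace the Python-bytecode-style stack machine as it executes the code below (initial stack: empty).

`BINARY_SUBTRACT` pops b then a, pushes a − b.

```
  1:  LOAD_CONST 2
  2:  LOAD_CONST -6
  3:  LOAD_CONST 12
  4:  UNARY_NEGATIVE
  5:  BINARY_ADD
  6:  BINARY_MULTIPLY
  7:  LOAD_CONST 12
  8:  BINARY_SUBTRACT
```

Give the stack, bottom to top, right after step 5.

[2, -18]

LOAD_CONST 2    2
LOAD_CONST -6   2 -6
LOAD_CONST 12   2 -6 12
UNARY_NEGATIVE  2 -6 -12
BINARY_ADD      2 -18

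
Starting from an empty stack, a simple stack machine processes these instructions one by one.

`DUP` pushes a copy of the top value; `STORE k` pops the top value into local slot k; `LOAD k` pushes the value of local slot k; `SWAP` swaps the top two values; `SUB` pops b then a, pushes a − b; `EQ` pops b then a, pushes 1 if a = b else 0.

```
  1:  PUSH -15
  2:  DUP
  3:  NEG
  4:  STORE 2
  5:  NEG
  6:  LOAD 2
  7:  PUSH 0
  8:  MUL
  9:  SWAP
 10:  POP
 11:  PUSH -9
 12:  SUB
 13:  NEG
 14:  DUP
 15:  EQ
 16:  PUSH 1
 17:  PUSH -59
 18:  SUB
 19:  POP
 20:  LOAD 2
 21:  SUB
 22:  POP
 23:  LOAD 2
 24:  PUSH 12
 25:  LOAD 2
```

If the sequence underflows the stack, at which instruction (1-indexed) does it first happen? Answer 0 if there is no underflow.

PUSH -15 → [-15]
DUP      → [-15, -15]
NEG      → [-15, 15]
STORE 2  → [-15]
NEG      → [15]
LOAD 2   → [15, 15]
PUSH 0   → [15, 15, 0]
MUL      → [15, 0]
SWAP     → [0, 15]
POP      → [0]
PUSH -9  → [0, -9]
SUB      → [9]
NEG      → [-9]
DUP      → [-9, -9]
EQ       → [1]
PUSH 1   → [1, 1]
PUSH -59 → [1, 1, -59]
SUB      → [1, 60]
POP      → [1]
LOAD 2   → [1, 15]
SUB      → [-14]
POP      → []
LOAD 2   → [15]
PUSH 12  → [15, 12]
LOAD 2   → [15, 12, 15]

0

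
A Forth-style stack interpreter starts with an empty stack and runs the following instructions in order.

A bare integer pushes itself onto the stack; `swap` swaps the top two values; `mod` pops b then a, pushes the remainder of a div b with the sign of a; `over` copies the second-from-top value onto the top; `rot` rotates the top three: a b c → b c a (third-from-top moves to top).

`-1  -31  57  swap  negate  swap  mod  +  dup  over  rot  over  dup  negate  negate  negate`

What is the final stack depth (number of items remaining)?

-1     → [-1]
-31    → [-1, -31]
57     → [-1, -31, 57]
swap   → [-1, 57, -31]
negate → [-1, 57, 31]
swap   → [-1, 31, 57]
mod    → [-1, 31]
+      → [30]
dup    → [30, 30]
over   → [30, 30, 30]
rot    → [30, 30, 30]
over   → [30, 30, 30, 30]
dup    → [30, 30, 30, 30, 30]
negate → [30, 30, 30, 30, -30]
negate → [30, 30, 30, 30, 30]
negate → [30, 30, 30, 30, -30]

5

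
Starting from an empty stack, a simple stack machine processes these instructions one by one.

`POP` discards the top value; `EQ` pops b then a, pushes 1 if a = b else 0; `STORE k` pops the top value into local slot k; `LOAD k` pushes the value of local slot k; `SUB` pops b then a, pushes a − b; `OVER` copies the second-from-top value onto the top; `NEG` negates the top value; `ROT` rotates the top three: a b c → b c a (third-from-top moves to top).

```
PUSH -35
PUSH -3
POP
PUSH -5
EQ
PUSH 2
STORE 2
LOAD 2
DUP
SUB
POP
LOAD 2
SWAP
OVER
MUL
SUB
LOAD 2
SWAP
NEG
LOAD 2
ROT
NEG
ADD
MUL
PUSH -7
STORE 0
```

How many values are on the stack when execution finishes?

1

PUSH -35 → -35
PUSH -3  → -35 -3
POP      → -35
PUSH -5  → -35 -5
EQ       → 0
PUSH 2   → 0 2
STORE 2  → 0
LOAD 2   → 0 2
DUP      → 0 2 2
SUB      → 0 0
POP      → 0
LOAD 2   → 0 2
SWAP     → 2 0
OVER     → 2 0 2
MUL      → 2 0
SUB      → 2
LOAD 2   → 2 2
SWAP     → 2 2
NEG      → 2 -2
LOAD 2   → 2 -2 2
ROT      → -2 2 2
NEG      → -2 2 -2
ADD      → -2 0
MUL      → 0
PUSH -7  → 0 -7
STORE 0  → 0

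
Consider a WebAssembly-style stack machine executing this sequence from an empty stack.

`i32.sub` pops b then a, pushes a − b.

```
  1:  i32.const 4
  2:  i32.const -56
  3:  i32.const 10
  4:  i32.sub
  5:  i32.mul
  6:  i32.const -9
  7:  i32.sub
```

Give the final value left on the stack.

-255

i32.const 4   → [4]
i32.const -56 → [4, -56]
i32.const 10  → [4, -56, 10]
i32.sub       → [4, -66]
i32.mul       → [-264]
i32.const -9  → [-264, -9]
i32.sub       → [-255]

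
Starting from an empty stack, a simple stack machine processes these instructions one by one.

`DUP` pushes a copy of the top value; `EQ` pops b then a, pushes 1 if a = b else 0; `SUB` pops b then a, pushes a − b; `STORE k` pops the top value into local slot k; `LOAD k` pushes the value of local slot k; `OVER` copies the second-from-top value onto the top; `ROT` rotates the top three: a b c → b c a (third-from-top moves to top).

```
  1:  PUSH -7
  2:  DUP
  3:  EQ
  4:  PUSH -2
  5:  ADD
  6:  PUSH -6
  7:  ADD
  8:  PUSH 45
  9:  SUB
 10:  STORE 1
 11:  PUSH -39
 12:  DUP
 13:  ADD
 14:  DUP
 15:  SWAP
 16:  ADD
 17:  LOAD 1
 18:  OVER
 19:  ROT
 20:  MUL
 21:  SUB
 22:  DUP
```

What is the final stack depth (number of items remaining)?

PUSH -7  : -7
DUP      : -7 -7
EQ       : 1
PUSH -2  : 1 -2
ADD      : -1
PUSH -6  : -1 -6
ADD      : -7
PUSH 45  : -7 45
SUB      : -52
STORE 1  : (empty)
PUSH -39 : -39
DUP      : -39 -39
ADD      : -78
DUP      : -78 -78
SWAP     : -78 -78
ADD      : -156
LOAD 1   : -156 -52
OVER     : -156 -52 -156
ROT      : -52 -156 -156
MUL      : -52 24336
SUB      : -24388
DUP      : -24388 -24388

2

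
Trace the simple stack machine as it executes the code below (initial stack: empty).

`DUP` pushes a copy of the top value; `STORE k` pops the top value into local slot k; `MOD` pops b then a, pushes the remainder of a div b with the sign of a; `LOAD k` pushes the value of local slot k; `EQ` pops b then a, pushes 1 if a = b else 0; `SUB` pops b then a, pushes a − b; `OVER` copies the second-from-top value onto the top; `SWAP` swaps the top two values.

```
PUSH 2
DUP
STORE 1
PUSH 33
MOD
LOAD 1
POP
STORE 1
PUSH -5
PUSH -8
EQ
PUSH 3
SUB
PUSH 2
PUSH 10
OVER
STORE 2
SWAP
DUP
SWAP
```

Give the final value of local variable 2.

2

PUSH 2  -> [2]
DUP     -> [2, 2]
STORE 1 -> [2]
PUSH 33 -> [2, 33]
MOD     -> [2]
LOAD 1  -> [2, 2]
POP     -> [2]
STORE 1 -> []
PUSH -5 -> [-5]
PUSH -8 -> [-5, -8]
EQ      -> [0]
PUSH 3  -> [0, 3]
SUB     -> [-3]
PUSH 2  -> [-3, 2]
PUSH 10 -> [-3, 2, 10]
OVER    -> [-3, 2, 10, 2]
STORE 2 -> [-3, 2, 10]
SWAP    -> [-3, 10, 2]
DUP     -> [-3, 10, 2, 2]
SWAP    -> [-3, 10, 2, 2]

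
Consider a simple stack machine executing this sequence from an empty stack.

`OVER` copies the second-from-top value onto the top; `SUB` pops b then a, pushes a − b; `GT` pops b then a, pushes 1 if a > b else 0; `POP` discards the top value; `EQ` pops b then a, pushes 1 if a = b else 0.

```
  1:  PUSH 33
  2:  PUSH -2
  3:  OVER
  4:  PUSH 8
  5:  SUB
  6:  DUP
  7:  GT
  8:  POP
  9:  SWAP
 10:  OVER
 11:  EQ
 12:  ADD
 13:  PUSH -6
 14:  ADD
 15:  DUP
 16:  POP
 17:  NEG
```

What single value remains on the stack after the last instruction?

8

PUSH 33 → 33
PUSH -2 → 33 -2
OVER    → 33 -2 33
PUSH 8  → 33 -2 33 8
SUB     → 33 -2 25
DUP     → 33 -2 25 25
GT      → 33 -2 0
POP     → 33 -2
SWAP    → -2 33
OVER    → -2 33 -2
EQ      → -2 0
ADD     → -2
PUSH -6 → -2 -6
ADD     → -8
DUP     → -8 -8
POP     → -8
NEG     → 8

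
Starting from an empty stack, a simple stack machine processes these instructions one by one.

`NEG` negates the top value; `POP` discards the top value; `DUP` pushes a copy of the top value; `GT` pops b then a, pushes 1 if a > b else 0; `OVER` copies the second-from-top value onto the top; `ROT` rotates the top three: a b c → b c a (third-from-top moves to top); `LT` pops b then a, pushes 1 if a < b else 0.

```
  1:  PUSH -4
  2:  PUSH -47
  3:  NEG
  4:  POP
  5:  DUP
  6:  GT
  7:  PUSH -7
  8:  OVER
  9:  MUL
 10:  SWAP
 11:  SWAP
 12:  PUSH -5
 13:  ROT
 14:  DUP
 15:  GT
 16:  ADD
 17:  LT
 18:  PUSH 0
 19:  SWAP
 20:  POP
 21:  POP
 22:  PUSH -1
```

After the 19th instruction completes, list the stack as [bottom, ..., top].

PUSH -4  → -4
PUSH -47 → -4 -47
NEG      → -4 47
POP      → -4
DUP      → -4 -4
GT       → 0
PUSH -7  → 0 -7
OVER     → 0 -7 0
MUL      → 0 0
SWAP     → 0 0
SWAP     → 0 0
PUSH -5  → 0 0 -5
ROT      → 0 -5 0
DUP      → 0 -5 0 0
GT       → 0 -5 0
ADD      → 0 -5
LT       → 0
PUSH 0   → 0 0
SWAP     → 0 0

[0, 0]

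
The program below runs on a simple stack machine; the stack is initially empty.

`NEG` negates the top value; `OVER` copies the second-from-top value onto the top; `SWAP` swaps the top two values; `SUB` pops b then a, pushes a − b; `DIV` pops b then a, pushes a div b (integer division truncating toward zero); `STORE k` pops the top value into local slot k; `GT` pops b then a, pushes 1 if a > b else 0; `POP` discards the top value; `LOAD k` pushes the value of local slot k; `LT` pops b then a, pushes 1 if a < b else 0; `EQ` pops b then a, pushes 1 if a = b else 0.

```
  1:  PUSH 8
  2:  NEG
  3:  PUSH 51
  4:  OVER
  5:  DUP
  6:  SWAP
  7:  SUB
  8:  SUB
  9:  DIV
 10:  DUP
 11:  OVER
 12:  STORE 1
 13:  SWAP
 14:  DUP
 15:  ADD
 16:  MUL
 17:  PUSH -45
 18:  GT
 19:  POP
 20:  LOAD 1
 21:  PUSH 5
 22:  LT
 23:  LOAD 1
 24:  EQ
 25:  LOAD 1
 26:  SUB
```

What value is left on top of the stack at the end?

PUSH 8   → [8]
NEG      → [-8]
PUSH 51  → [-8, 51]
OVER     → [-8, 51, -8]
DUP      → [-8, 51, -8, -8]
SWAP     → [-8, 51, -8, -8]
SUB      → [-8, 51, 0]
SUB      → [-8, 51]
DIV      → [0]
DUP      → [0, 0]
OVER     → [0, 0, 0]
STORE 1  → [0, 0]
SWAP     → [0, 0]
DUP      → [0, 0, 0]
ADD      → [0, 0]
MUL      → [0]
PUSH -45 → [0, -45]
GT       → [1]
POP      → []
LOAD 1   → [0]
PUSH 5   → [0, 5]
LT       → [1]
LOAD 1   → [1, 0]
EQ       → [0]
LOAD 1   → [0, 0]
SUB      → [0]

0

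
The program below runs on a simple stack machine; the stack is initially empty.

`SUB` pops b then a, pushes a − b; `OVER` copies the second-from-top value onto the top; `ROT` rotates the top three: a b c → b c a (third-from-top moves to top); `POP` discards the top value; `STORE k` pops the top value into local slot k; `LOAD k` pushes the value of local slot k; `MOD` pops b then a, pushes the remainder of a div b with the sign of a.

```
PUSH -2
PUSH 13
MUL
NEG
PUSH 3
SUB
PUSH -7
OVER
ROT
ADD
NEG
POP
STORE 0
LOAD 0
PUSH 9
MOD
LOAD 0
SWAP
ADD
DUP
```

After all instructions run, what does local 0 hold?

PUSH -2 -> [-2]
PUSH 13 -> [-2, 13]
MUL     -> [-26]
NEG     -> [26]
PUSH 3  -> [26, 3]
SUB     -> [23]
PUSH -7 -> [23, -7]
OVER    -> [23, -7, 23]
ROT     -> [-7, 23, 23]
ADD     -> [-7, 46]
NEG     -> [-7, -46]
POP     -> [-7]
STORE 0 -> []
LOAD 0  -> [-7]
PUSH 9  -> [-7, 9]
MOD     -> [-7]
LOAD 0  -> [-7, -7]
SWAP    -> [-7, -7]
ADD     -> [-14]
DUP     -> [-14, -14]

-7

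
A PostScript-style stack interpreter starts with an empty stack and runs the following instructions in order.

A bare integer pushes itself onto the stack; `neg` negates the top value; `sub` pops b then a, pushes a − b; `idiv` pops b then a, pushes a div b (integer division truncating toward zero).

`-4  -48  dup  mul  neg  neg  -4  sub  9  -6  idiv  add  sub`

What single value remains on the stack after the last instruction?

-4   -> [-4]
-48  -> [-4, -48]
dup  -> [-4, -48, -48]
mul  -> [-4, 2304]
neg  -> [-4, -2304]
neg  -> [-4, 2304]
-4   -> [-4, 2304, -4]
sub  -> [-4, 2308]
9    -> [-4, 2308, 9]
-6   -> [-4, 2308, 9, -6]
idiv -> [-4, 2308, -1]
add  -> [-4, 2307]
sub  -> [-2311]

-2311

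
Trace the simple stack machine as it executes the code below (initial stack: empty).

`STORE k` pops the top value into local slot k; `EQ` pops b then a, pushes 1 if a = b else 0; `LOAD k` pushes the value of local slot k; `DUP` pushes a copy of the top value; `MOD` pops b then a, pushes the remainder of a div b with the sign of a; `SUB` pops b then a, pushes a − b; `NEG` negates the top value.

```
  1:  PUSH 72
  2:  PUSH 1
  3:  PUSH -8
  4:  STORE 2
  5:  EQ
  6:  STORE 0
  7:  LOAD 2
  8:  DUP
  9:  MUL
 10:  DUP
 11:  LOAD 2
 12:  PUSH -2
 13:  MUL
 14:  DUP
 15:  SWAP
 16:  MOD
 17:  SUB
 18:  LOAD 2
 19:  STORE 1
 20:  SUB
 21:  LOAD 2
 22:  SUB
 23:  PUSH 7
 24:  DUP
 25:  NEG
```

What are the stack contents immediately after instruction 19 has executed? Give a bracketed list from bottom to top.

[64, 64]

PUSH 72  [72]
PUSH 1   [72, 1]
PUSH -8  [72, 1, -8]
STORE 2  [72, 1]
EQ       [0]
STORE 0  []
LOAD 2   [-8]
DUP      [-8, -8]
MUL      [64]
DUP      [64, 64]
LOAD 2   [64, 64, -8]
PUSH -2  [64, 64, -8, -2]
MUL      [64, 64, 16]
DUP      [64, 64, 16, 16]
SWAP     [64, 64, 16, 16]
MOD      [64, 64, 0]
SUB      [64, 64]
LOAD 2   [64, 64, -8]
STORE 1  [64, 64]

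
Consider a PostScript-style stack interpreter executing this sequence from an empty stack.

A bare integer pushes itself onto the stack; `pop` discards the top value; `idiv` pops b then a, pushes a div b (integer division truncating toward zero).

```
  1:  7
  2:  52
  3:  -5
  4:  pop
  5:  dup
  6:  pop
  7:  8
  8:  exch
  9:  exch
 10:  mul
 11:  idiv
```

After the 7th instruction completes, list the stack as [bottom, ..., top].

[7, 52, 8]

7   → 7
52  → 7 52
-5  → 7 52 -5
pop → 7 52
dup → 7 52 52
pop → 7 52
8   → 7 52 8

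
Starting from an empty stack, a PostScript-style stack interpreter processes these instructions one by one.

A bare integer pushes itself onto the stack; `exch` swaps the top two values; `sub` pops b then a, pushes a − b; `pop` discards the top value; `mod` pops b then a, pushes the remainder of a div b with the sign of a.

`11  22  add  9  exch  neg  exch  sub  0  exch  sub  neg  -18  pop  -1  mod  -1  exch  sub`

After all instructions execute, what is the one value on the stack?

11   : [11]
22   : [11, 22]
add  : [33]
9    : [33, 9]
exch : [9, 33]
neg  : [9, -33]
exch : [-33, 9]
sub  : [-42]
0    : [-42, 0]
exch : [0, -42]
sub  : [42]
neg  : [-42]
-18  : [-42, -18]
pop  : [-42]
-1   : [-42, -1]
mod  : [0]
-1   : [0, -1]
exch : [-1, 0]
sub  : [-1]

-1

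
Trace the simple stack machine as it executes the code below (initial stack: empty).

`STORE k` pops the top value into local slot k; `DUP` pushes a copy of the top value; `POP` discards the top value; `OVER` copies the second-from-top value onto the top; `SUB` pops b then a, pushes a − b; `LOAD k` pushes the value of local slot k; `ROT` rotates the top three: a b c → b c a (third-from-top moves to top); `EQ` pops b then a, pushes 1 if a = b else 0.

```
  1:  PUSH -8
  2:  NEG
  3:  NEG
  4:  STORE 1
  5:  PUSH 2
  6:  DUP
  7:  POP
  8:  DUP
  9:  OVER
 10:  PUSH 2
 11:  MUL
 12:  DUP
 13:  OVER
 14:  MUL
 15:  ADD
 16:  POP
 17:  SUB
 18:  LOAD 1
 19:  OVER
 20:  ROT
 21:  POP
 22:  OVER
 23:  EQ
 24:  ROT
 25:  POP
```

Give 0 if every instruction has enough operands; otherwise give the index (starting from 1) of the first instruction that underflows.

PUSH -8 -> [-8]
NEG     -> [8]
NEG     -> [-8]
STORE 1 -> []
PUSH 2  -> [2]
DUP     -> [2, 2]
POP     -> [2]
DUP     -> [2, 2]
OVER    -> [2, 2, 2]
PUSH 2  -> [2, 2, 2, 2]
MUL     -> [2, 2, 4]
DUP     -> [2, 2, 4, 4]
OVER    -> [2, 2, 4, 4, 4]
MUL     -> [2, 2, 4, 16]
ADD     -> [2, 2, 20]
POP     -> [2, 2]
SUB     -> [0]
LOAD 1  -> [0, -8]
OVER    -> [0, -8, 0]
ROT     -> [-8, 0, 0]
POP     -> [-8, 0]
OVER    -> [-8, 0, -8]
EQ      -> [-8, 0]
ROT  — needs 3 operands, stack has 2 → underflow

24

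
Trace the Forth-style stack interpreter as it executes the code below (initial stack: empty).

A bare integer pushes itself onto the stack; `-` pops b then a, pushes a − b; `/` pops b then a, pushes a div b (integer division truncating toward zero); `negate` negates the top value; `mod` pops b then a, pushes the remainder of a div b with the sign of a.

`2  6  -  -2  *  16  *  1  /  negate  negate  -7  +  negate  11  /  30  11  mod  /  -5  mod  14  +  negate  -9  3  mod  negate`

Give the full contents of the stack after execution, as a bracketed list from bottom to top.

2      -> [2]
6      -> [2, 6]
-      -> [-4]
-2     -> [-4, -2]
*      -> [8]
16     -> [8, 16]
*      -> [128]
1      -> [128, 1]
/      -> [128]
negate -> [-128]
negate -> [128]
-7     -> [128, -7]
+      -> [121]
negate -> [-121]
11     -> [-121, 11]
/      -> [-11]
30     -> [-11, 30]
11     -> [-11, 30, 11]
mod    -> [-11, 8]
/      -> [-1]
-5     -> [-1, -5]
mod    -> [-1]
14     -> [-1, 14]
+      -> [13]
negate -> [-13]
-9     -> [-13, -9]
3      -> [-13, -9, 3]
mod    -> [-13, 0]
negate -> [-13, 0]

[-13, 0]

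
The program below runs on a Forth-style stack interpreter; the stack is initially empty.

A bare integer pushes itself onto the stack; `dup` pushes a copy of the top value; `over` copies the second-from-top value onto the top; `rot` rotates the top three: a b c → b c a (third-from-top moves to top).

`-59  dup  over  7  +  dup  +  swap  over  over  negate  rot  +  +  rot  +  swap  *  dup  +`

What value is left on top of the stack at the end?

33904

-59    -> -59
dup    -> -59 -59
over   -> -59 -59 -59
7      -> -59 -59 -59 7
+      -> -59 -59 -52
dup    -> -59 -59 -52 -52
+      -> -59 -59 -104
swap   -> -59 -104 -59
over   -> -59 -104 -59 -104
over   -> -59 -104 -59 -104 -59
negate -> -59 -104 -59 -104 59
rot    -> -59 -104 -104 59 -59
+      -> -59 -104 -104 0
+      -> -59 -104 -104
rot    -> -104 -104 -59
+      -> -104 -163
swap   -> -163 -104
*      -> 16952
dup    -> 16952 16952
+      -> 33904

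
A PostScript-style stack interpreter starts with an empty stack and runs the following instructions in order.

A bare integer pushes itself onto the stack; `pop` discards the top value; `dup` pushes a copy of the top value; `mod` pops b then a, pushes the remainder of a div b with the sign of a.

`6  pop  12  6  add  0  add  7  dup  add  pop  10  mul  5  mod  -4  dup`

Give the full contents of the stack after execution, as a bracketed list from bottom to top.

[0, -4, -4]

6    [6]
pop  []
12   [12]
6    [12, 6]
add  [18]
0    [18, 0]
add  [18]
7    [18, 7]
dup  [18, 7, 7]
add  [18, 14]
pop  [18]
10   [18, 10]
mul  [180]
5    [180, 5]
mod  [0]
-4   [0, -4]
dup  [0, -4, -4]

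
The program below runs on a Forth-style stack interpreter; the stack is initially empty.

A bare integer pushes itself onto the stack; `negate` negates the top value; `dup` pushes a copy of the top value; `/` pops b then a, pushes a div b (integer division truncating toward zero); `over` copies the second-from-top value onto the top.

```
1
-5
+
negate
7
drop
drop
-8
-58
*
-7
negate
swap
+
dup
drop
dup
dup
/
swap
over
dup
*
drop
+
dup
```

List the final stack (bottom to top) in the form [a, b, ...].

1      → 1
-5     → 1 -5
+      → -4
negate → 4
7      → 4 7
drop   → 4
drop   → (empty)
-8     → -8
-58    → -8 -58
*      → 464
-7     → 464 -7
negate → 464 7
swap   → 7 464
+      → 471
dup    → 471 471
drop   → 471
dup    → 471 471
dup    → 471 471 471
/      → 471 1
swap   → 1 471
over   → 1 471 1
dup    → 1 471 1 1
*      → 1 471 1
drop   → 1 471
+      → 472
dup    → 472 472

[472, 472]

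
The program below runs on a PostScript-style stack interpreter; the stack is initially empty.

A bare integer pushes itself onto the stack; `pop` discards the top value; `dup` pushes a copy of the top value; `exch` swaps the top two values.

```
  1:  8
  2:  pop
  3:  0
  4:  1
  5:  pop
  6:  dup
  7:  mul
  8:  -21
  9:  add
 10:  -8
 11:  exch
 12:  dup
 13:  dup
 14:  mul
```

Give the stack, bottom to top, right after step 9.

8    [8]
pop  []
0    [0]
1    [0, 1]
pop  [0]
dup  [0, 0]
mul  [0]
-21  [0, -21]
add  [-21]

[-21]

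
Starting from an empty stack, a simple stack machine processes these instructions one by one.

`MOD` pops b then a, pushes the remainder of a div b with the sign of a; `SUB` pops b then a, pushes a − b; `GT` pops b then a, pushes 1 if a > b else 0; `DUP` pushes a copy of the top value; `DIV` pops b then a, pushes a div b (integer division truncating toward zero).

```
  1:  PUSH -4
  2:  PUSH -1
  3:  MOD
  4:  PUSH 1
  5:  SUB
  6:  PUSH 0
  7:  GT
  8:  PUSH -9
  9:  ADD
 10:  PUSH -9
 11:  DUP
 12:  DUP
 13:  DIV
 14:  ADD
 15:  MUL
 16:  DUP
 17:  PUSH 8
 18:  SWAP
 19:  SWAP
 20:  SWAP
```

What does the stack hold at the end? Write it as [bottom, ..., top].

[72, 8, 72]

PUSH -4 : -4
PUSH -1 : -4 -1
MOD     : 0
PUSH 1  : 0 1
SUB     : -1
PUSH 0  : -1 0
GT      : 0
PUSH -9 : 0 -9
ADD     : -9
PUSH -9 : -9 -9
DUP     : -9 -9 -9
DUP     : -9 -9 -9 -9
DIV     : -9 -9 1
ADD     : -9 -8
MUL     : 72
DUP     : 72 72
PUSH 8  : 72 72 8
SWAP    : 72 8 72
SWAP    : 72 72 8
SWAP    : 72 8 72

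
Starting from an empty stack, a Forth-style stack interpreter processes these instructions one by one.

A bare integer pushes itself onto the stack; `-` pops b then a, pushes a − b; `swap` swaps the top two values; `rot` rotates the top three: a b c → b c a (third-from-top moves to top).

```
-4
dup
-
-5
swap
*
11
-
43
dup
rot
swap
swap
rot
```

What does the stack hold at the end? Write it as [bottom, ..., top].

[43, -11, 43]

-4   → [-4]
dup  → [-4, -4]
-    → [0]
-5   → [0, -5]
swap → [-5, 0]
*    → [0]
11   → [0, 11]
-    → [-11]
43   → [-11, 43]
dup  → [-11, 43, 43]
rot  → [43, 43, -11]
swap → [43, -11, 43]
swap → [43, 43, -11]
rot  → [43, -11, 43]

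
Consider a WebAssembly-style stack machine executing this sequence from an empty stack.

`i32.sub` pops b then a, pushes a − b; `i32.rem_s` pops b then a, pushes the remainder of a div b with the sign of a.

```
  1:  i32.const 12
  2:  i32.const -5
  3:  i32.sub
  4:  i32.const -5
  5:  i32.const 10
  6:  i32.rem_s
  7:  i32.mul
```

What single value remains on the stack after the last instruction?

-85

i32.const 12 → 12
i32.const -5 → 12 -5
i32.sub      → 17
i32.const -5 → 17 -5
i32.const 10 → 17 -5 10
i32.rem_s    → 17 -5
i32.mul      → -85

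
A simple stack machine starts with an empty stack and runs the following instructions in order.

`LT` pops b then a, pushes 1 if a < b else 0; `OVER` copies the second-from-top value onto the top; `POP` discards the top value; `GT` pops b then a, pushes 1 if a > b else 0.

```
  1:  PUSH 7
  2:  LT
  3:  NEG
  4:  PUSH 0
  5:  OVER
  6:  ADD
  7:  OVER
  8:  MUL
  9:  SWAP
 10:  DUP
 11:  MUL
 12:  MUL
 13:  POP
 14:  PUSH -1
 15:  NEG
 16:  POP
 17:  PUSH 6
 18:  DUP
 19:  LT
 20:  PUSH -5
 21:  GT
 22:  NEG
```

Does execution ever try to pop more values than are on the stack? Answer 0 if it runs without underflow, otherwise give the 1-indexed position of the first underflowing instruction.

PUSH 7 → [7]
LT  — needs 2 operands, stack has 1 → underflow

2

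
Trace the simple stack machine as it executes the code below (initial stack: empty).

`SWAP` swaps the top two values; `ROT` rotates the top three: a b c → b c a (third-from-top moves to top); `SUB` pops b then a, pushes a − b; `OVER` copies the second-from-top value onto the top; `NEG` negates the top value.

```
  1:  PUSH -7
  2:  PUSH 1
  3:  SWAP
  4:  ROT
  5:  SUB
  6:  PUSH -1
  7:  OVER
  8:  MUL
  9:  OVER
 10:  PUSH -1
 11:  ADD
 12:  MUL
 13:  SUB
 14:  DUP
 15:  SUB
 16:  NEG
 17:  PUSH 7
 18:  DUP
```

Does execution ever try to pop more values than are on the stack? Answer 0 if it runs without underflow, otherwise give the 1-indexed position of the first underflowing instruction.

4

PUSH -7 : -7
PUSH 1  : -7 1
SWAP    : 1 -7
ROT  — needs 3 operands, stack has 2 → underflow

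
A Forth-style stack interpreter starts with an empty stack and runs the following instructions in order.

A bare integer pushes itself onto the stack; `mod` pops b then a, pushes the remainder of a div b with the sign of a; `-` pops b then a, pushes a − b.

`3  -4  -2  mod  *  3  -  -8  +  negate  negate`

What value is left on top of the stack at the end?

-11

3      → [3]
-4     → [3, -4]
-2     → [3, -4, -2]
mod    → [3, 0]
*      → [0]
3      → [0, 3]
-      → [-3]
-8     → [-3, -8]
+      → [-11]
negate → [11]
negate → [-11]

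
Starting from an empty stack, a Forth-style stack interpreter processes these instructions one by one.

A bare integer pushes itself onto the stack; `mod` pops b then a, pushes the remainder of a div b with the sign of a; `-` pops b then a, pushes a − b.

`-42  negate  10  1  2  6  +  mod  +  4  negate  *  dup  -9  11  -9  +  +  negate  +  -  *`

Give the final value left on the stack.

-294

-42    → [-42]
negate → [42]
10     → [42, 10]
1      → [42, 10, 1]
2      → [42, 10, 1, 2]
6      → [42, 10, 1, 2, 6]
+      → [42, 10, 1, 8]
mod    → [42, 10, 1]
+      → [42, 11]
4      → [42, 11, 4]
negate → [42, 11, -4]
*      → [42, -44]
dup    → [42, -44, -44]
-9     → [42, -44, -44, -9]
11     → [42, -44, -44, -9, 11]
-9     → [42, -44, -44, -9, 11, -9]
+      → [42, -44, -44, -9, 2]
+      → [42, -44, -44, -7]
negate → [42, -44, -44, 7]
+      → [42, -44, -37]
-      → [42, -7]
*      → [-294]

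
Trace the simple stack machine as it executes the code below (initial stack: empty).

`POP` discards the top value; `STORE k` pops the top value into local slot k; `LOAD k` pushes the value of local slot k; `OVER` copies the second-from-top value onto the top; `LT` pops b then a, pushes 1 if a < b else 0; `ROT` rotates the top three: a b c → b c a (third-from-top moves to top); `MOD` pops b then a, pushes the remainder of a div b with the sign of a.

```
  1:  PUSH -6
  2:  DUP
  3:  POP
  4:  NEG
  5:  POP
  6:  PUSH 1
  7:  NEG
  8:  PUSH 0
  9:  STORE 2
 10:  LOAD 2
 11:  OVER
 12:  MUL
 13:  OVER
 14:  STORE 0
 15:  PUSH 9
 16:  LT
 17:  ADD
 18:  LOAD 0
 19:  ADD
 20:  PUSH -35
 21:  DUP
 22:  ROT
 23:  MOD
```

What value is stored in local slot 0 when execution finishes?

PUSH -6  → -6
DUP      → -6 -6
POP      → -6
NEG      → 6
POP      → (empty)
PUSH 1   → 1
NEG      → -1
PUSH 0   → -1 0
STORE 2  → -1
LOAD 2   → -1 0
OVER     → -1 0 -1
MUL      → -1 0
OVER     → -1 0 -1
STORE 0  → -1 0
PUSH 9   → -1 0 9
LT       → -1 1
ADD      → 0
LOAD 0   → 0 -1
ADD      → -1
PUSH -35 → -1 -35
DUP      → -1 -35 -35
ROT      → -35 -35 -1
MOD      → -35 0

-1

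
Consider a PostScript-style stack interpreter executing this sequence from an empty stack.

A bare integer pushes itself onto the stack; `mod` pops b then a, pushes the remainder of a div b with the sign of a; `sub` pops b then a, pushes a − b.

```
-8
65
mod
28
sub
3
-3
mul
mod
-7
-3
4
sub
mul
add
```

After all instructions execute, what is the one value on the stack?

49

-8  -> -8
65  -> -8 65
mod -> -8
28  -> -8 28
sub -> -36
3   -> -36 3
-3  -> -36 3 -3
mul -> -36 -9
mod -> 0
-7  -> 0 -7
-3  -> 0 -7 -3
4   -> 0 -7 -3 4
sub -> 0 -7 -7
mul -> 0 49
add -> 49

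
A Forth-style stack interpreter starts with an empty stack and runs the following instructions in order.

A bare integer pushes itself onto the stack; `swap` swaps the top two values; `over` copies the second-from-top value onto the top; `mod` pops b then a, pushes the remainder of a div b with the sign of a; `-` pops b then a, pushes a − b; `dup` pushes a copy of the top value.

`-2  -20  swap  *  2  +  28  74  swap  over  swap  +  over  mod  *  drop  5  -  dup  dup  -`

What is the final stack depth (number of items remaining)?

2

-2    -2
-20   -2 -20
swap  -20 -2
*     40
2     40 2
+     42
28    42 28
74    42 28 74
swap  42 74 28
over  42 74 28 74
swap  42 74 74 28
+     42 74 102
over  42 74 102 74
mod   42 74 28
*     42 2072
drop  42
5     42 5
-     37
dup   37 37
dup   37 37 37
-     37 0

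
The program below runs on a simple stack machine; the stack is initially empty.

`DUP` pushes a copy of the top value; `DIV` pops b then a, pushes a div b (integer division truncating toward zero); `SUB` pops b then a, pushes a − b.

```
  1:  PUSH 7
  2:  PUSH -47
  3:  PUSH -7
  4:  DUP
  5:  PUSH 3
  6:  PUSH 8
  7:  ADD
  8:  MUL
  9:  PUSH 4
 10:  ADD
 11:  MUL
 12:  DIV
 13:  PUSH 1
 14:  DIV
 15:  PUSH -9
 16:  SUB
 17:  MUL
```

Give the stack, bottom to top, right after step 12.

PUSH 7    7
PUSH -47  7 -47
PUSH -7   7 -47 -7
DUP       7 -47 -7 -7
PUSH 3    7 -47 -7 -7 3
PUSH 8    7 -47 -7 -7 3 8
ADD       7 -47 -7 -7 11
MUL       7 -47 -7 -77
PUSH 4    7 -47 -7 -77 4
ADD       7 -47 -7 -73
MUL       7 -47 511
DIV       7 0

[7, 0]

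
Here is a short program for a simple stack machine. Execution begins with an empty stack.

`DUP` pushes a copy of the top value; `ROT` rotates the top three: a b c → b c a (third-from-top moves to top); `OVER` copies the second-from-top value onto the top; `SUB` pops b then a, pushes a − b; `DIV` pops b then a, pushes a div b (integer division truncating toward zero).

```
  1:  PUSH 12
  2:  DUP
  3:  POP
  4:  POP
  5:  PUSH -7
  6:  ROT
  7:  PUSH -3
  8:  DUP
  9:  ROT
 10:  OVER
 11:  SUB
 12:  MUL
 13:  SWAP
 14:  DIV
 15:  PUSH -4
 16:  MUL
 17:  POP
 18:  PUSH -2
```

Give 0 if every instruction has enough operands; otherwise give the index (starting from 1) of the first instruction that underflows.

6

PUSH 12 : [12]
DUP     : [12, 12]
POP     : [12]
POP     : []
PUSH -7 : [-7]
ROT  — needs 3 operands, stack has 1 → underflow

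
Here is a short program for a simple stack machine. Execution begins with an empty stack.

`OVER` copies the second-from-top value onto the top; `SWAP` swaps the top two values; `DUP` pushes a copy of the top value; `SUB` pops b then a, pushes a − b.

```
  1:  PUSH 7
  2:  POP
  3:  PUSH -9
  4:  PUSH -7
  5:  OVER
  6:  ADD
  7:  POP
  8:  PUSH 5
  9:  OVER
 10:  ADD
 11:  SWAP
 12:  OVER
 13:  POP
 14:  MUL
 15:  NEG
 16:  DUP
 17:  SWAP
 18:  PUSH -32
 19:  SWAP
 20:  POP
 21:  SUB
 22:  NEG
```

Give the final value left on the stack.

PUSH 7   : [7]
POP      : []
PUSH -9  : [-9]
PUSH -7  : [-9, -7]
OVER     : [-9, -7, -9]
ADD      : [-9, -16]
POP      : [-9]
PUSH 5   : [-9, 5]
OVER     : [-9, 5, -9]
ADD      : [-9, -4]
SWAP     : [-4, -9]
OVER     : [-4, -9, -4]
POP      : [-4, -9]
MUL      : [36]
NEG      : [-36]
DUP      : [-36, -36]
SWAP     : [-36, -36]
PUSH -32 : [-36, -36, -32]
SWAP     : [-36, -32, -36]
POP      : [-36, -32]
SUB      : [-4]
NEG      : [4]

4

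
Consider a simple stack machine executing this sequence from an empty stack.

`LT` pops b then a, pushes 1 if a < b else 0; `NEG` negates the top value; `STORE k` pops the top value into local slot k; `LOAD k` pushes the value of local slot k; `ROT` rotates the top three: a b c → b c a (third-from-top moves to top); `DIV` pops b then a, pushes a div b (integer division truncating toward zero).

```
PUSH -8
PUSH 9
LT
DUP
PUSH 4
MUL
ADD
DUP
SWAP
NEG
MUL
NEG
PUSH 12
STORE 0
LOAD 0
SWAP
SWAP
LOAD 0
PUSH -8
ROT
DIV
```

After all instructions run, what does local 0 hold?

12

PUSH -8  [-8]
PUSH 9   [-8, 9]
LT       [1]
DUP      [1, 1]
PUSH 4   [1, 1, 4]
MUL      [1, 4]
ADD      [5]
DUP      [5, 5]
SWAP     [5, 5]
NEG      [5, -5]
MUL      [-25]
NEG      [25]
PUSH 12  [25, 12]
STORE 0  [25]
LOAD 0   [25, 12]
SWAP     [12, 25]
SWAP     [25, 12]
LOAD 0   [25, 12, 12]
PUSH -8  [25, 12, 12, -8]
ROT      [25, 12, -8, 12]
DIV      [25, 12, 0]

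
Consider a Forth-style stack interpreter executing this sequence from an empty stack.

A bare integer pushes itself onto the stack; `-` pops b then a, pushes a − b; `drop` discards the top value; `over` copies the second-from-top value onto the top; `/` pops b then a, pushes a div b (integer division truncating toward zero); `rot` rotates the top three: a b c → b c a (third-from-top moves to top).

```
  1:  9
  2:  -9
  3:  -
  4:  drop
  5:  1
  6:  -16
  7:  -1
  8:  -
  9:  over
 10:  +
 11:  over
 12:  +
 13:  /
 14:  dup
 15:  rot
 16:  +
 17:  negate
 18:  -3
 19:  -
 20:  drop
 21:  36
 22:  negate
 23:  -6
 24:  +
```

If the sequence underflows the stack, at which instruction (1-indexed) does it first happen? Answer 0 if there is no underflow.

9     9
-9    9 -9
-     18
drop  (empty)
1     1
-16   1 -16
-1    1 -16 -1
-     1 -15
over  1 -15 1
+     1 -14
over  1 -14 1
+     1 -13
/     0
dup   0 0
rot  — needs 3 operands, stack has 2 → underflow

15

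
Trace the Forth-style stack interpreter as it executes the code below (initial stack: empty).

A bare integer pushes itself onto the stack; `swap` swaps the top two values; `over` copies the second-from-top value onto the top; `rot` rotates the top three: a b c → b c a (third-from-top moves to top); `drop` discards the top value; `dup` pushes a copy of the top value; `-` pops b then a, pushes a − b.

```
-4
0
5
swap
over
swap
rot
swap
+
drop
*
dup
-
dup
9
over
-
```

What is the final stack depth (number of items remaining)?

3

-4   → -4
0    → -4 0
5    → -4 0 5
swap → -4 5 0
over → -4 5 0 5
swap → -4 5 5 0
rot  → -4 5 0 5
swap → -4 5 5 0
+    → -4 5 5
drop → -4 5
*    → -20
dup  → -20 -20
-    → 0
dup  → 0 0
9    → 0 0 9
over → 0 0 9 0
-    → 0 0 9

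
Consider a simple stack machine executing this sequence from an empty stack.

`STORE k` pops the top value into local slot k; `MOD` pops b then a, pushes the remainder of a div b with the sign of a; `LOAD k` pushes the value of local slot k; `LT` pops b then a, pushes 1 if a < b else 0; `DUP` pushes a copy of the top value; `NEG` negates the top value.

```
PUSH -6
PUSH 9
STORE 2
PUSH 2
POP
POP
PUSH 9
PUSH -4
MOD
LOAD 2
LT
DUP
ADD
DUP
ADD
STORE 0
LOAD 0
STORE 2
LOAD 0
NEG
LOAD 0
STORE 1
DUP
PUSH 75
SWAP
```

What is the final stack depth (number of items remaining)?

3

PUSH -6  -6
PUSH 9   -6 9
STORE 2  -6
PUSH 2   -6 2
POP      -6
POP      (empty)
PUSH 9   9
PUSH -4  9 -4
MOD      1
LOAD 2   1 9
LT       1
DUP      1 1
ADD      2
DUP      2 2
ADD      4
STORE 0  (empty)
LOAD 0   4
STORE 2  (empty)
LOAD 0   4
NEG      -4
LOAD 0   -4 4
STORE 1  -4
DUP      -4 -4
PUSH 75  -4 -4 75
SWAP     -4 75 -4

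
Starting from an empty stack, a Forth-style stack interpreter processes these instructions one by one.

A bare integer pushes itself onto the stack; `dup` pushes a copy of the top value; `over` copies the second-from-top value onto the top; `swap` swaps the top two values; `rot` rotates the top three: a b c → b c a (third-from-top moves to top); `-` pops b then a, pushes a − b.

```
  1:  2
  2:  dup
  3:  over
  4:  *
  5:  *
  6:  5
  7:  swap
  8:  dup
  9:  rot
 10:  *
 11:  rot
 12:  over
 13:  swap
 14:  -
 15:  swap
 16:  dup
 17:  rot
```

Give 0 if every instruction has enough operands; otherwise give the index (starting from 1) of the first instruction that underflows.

2     [2]
dup   [2, 2]
over  [2, 2, 2]
*     [2, 4]
*     [8]
5     [8, 5]
swap  [5, 8]
dup   [5, 8, 8]
rot   [8, 8, 5]
*     [8, 40]
rot  — needs 3 operands, stack has 2 → underflow

11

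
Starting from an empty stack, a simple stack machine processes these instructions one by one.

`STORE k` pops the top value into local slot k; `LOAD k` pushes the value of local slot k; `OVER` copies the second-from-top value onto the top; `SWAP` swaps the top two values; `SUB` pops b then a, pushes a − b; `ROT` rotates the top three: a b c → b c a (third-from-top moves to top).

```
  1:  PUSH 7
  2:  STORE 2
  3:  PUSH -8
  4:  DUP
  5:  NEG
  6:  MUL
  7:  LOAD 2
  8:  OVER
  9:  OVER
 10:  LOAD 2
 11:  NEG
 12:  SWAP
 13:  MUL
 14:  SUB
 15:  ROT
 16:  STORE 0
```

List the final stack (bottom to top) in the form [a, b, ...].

[7, -15]

PUSH 7  → 7
STORE 2 → (empty)
PUSH -8 → -8
DUP     → -8 -8
NEG     → -8 8
MUL     → -64
LOAD 2  → -64 7
OVER    → -64 7 -64
OVER    → -64 7 -64 7
LOAD 2  → -64 7 -64 7 7
NEG     → -64 7 -64 7 -7
SWAP    → -64 7 -64 -7 7
MUL     → -64 7 -64 -49
SUB     → -64 7 -15
ROT     → 7 -15 -64
STORE 0 → 7 -15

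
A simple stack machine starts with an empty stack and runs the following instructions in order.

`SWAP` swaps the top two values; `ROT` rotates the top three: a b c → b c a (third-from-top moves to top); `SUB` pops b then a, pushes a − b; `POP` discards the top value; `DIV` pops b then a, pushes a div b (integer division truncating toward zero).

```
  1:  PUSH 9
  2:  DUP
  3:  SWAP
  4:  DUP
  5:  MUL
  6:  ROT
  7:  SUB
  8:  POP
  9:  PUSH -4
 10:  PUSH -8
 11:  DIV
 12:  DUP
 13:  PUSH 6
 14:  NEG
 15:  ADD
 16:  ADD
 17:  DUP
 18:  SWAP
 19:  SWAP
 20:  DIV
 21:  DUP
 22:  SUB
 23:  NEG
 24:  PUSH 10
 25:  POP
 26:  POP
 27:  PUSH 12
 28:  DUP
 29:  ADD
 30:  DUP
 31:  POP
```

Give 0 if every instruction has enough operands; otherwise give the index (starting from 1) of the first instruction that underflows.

6

PUSH 9  [9]
DUP     [9, 9]
SWAP    [9, 9]
DUP     [9, 9, 9]
MUL     [9, 81]
ROT  — needs 3 operands, stack has 2 → underflow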